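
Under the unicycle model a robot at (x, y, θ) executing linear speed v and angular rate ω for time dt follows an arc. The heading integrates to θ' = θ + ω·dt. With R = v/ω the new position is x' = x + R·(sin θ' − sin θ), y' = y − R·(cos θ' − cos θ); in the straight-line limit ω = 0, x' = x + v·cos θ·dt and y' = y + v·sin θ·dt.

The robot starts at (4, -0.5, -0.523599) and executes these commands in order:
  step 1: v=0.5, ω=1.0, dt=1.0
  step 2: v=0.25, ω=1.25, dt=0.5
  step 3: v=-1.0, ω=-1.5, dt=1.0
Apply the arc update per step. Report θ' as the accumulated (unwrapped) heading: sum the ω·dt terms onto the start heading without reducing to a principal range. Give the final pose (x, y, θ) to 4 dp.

step 1: θ'=0.4764 (R=0.5000) → pose (4.4793, -0.5113, 0.4764)
step 2: θ'=1.1014 (R=0.2000) → pose (4.5659, -0.4241, 1.1014)
step 3: θ'=-0.3986 (R=0.6667) → pose (3.7126, -0.7369, -0.3986)

(3.7126, -0.7369, -0.3986)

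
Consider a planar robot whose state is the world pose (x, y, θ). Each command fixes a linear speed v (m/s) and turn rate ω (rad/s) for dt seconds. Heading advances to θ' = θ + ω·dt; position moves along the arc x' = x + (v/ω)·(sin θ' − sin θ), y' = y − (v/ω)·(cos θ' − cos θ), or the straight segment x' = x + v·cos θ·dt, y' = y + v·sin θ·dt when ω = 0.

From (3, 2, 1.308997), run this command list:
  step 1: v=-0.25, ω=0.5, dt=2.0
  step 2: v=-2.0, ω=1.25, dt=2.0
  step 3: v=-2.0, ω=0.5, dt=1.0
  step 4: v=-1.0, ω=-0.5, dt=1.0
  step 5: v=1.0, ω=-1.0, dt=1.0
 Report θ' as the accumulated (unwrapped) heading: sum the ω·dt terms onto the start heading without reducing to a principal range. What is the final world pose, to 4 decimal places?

step 1: θ'=2.3090 (R=-0.5000) → pose (3.1131, 1.5341, 2.3090)
step 2: θ'=4.8090 (R=-1.6000) → pose (5.8892, 2.7652, 4.8090)
step 3: θ'=5.3090 (R=-4.0000) → pose (5.2168, 4.6267, 5.3090)
step 4: θ'=4.8090 (R=2.0000) → pose (4.8806, 5.5575, 4.8090)
step 5: θ'=3.8090 (R=-1.0000) → pose (4.5042, 4.6756, 3.8090)

(4.5042, 4.6756, 3.8090)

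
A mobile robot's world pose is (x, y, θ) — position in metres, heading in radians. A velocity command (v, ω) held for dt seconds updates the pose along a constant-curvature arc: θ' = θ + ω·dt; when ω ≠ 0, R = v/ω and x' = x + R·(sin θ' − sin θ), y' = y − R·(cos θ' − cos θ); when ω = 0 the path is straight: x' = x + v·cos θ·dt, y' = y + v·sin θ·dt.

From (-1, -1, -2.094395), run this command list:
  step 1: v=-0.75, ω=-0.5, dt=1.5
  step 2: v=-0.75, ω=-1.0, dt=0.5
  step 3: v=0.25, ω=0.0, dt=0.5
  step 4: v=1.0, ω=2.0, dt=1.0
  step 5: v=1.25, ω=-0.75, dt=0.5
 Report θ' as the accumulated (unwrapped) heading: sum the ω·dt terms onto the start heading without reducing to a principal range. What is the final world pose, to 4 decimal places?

(-0.4558, -1.4959, -1.7194)

step 1: θ'=-2.8444 (R=1.5000) → pose (-0.1402, -0.3158, -2.8444)
step 2: θ'=-3.3444 (R=0.7500) → pose (0.2305, -0.2982, -3.3444)
step 3: θ'=-3.3444 (straight) → pose (0.1080, -0.2731, -3.3444)
step 4: θ'=-1.3444 (R=0.5000) → pose (-0.4799, -0.8751, -1.3444)
step 5: θ'=-1.7194 (R=-1.6667) → pose (-0.4558, -1.4959, -1.7194)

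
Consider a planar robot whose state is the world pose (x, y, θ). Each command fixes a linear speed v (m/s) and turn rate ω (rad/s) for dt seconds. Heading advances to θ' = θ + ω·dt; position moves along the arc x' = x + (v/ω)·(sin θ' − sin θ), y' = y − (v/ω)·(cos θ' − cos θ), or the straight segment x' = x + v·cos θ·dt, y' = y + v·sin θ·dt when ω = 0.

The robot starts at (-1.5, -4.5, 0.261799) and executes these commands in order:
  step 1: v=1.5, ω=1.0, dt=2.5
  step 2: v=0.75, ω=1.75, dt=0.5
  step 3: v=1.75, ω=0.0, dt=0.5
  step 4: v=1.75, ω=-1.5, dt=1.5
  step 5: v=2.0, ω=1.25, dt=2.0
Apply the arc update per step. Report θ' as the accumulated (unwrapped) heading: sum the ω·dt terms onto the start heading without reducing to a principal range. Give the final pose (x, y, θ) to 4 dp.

step 1: θ'=2.7618 (R=1.5000) → pose (-1.3321, -1.6580, 2.7618)
step 2: θ'=3.6368 (R=0.4286) → pose (-1.6947, -1.6789, 3.6368)
step 3: θ'=3.6368 (straight) → pose (-2.4646, -2.0948, 3.6368)
step 4: θ'=1.3868 (R=-1.1667) → pose (-4.1660, -0.8548, 1.3868)
step 5: θ'=3.8868 (R=1.6000) → pose (-6.8239, 0.6139, 3.8868)

(-6.8239, 0.6139, 3.8868)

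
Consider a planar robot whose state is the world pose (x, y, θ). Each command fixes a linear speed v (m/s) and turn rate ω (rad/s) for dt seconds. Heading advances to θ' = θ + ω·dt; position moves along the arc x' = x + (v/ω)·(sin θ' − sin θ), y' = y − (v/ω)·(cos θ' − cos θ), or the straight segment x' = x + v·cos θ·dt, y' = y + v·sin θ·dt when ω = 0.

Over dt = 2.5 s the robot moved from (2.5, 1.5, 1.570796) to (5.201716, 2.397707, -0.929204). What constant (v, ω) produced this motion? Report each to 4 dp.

Δθ = -0.929204 − 1.570796 = -2.500000
ω = Δθ/dt = -2.500000/2.5 = -1.0000
R = Δx/(sin θ' − sin θ) = -1.5000
v = R·ω = -1.5000·-1.0000 = 1.5000

v = 1.5000, ω = -1.0000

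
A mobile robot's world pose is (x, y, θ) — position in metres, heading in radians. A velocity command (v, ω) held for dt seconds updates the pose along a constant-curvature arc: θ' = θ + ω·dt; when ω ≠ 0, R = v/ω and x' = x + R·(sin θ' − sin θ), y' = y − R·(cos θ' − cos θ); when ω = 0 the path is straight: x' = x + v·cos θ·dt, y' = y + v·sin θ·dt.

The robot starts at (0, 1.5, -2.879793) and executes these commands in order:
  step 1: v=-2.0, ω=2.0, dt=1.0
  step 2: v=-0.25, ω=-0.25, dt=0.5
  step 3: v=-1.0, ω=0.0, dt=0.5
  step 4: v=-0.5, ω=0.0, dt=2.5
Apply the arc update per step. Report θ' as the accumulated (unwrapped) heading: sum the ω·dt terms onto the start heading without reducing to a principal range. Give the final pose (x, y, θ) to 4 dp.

step 1: θ'=-0.8798 (R=-1.0000) → pose (0.5118, 3.1032, -0.8798)
step 2: θ'=-1.0048 (R=1.0000) → pose (0.4383, 3.2043, -1.0048)
step 3: θ'=-1.0048 (straight) → pose (0.1702, 3.6263, -1.0048)
step 4: θ'=-1.0048 (straight) → pose (-0.5001, 4.6814, -1.0048)

(-0.5001, 4.6814, -1.0048)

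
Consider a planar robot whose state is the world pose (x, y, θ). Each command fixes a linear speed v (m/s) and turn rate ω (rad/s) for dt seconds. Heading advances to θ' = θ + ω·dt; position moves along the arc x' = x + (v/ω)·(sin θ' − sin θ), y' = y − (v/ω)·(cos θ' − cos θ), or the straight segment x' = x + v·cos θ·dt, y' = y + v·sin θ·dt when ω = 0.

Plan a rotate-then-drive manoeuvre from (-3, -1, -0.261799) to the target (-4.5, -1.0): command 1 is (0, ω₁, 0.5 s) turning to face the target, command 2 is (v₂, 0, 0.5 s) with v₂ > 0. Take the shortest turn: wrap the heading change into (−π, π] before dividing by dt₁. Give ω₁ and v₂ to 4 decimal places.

heading to target = atan2(-1−-1, -4.5−-3) = 3.1416
Δθ = wrap(3.1416 − -0.2618) = -2.8798; ω₁ = Δθ/dt₁ = -5.7596
distance = √((-4.5−-3)² + (-1−-1)²) = 1.5000; v₂ = distance/dt₂ = 3.0000

ω₁ = -5.7596, v₂ = 3.0000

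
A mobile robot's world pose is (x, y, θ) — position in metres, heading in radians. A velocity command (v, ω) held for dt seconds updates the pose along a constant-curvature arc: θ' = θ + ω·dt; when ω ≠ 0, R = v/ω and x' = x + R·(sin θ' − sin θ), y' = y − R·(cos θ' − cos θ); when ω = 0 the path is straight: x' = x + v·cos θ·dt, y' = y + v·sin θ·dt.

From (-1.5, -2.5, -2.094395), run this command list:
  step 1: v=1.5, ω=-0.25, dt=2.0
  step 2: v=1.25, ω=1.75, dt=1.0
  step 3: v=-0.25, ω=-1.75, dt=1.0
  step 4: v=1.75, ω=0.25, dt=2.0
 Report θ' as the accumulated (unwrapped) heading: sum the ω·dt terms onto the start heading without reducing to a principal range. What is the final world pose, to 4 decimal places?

(-6.1244, -7.9693, -2.0944)

step 1: θ'=-2.5944 (R=-6.0000) → pose (-3.5744, -4.6239, -2.5944)
step 2: θ'=-0.8444 (R=0.7143) → pose (-3.7367, -5.7083, -0.8444)
step 3: θ'=-2.5944 (R=0.1429) → pose (-3.7042, -5.4914, -2.5944)
step 4: θ'=-2.0944 (R=7.0000) → pose (-6.1244, -7.9693, -2.0944)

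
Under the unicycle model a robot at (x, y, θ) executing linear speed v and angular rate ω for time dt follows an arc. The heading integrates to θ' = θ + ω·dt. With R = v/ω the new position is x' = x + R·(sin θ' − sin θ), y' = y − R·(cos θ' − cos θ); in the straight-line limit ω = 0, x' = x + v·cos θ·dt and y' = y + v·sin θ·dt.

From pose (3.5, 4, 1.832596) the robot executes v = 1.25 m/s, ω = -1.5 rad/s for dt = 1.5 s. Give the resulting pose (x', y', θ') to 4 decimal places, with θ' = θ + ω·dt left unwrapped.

θ' = 1.8326 + -1.5·1.5 = -0.4174
R = v/ω = 1.25/-1.5 = -0.8333
x' = 3.5 + -0.8333·(sin -0.4174 − sin 1.8326) = 4.6428
y' = 4 − -0.8333·(cos -0.4174 − cos 1.8326) = 4.9775

(4.6428, 4.9775, -0.4174)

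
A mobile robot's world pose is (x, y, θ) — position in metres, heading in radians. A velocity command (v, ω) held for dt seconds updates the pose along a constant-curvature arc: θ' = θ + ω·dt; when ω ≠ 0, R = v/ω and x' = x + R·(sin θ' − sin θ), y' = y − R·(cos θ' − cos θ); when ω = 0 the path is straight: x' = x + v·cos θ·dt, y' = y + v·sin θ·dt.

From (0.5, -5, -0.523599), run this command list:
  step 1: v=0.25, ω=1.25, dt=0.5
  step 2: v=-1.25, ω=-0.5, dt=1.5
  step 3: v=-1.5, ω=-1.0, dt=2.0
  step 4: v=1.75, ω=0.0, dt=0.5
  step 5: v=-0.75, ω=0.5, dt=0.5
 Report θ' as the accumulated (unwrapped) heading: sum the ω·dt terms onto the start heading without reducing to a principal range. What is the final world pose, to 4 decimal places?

step 1: θ'=0.1014 (R=0.2000) → pose (0.6202, -5.0258, 0.1014)
step 2: θ'=-0.6486 (R=2.5000) → pose (-1.1430, -4.5309, -0.6486)
step 3: θ'=-2.6486 (R=1.5000) → pose (-0.9468, -2.0142, -2.6486)
step 4: θ'=-2.6486 (straight) → pose (-1.7176, -2.4283, -2.6486)
step 5: θ'=-2.3986 (R=-1.5000) → pose (-1.4128, -2.2116, -2.3986)

(-1.4128, -2.2116, -2.3986)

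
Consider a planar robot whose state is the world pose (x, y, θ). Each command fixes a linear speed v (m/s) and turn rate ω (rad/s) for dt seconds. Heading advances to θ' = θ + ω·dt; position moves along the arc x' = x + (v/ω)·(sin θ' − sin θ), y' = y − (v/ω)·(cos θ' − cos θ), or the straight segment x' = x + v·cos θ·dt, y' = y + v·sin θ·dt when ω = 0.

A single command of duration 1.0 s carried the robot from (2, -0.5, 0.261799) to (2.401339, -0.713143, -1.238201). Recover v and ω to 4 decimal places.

Δθ = -1.238201 − 0.261799 = -1.500000
ω = Δθ/dt = -1.500000/1.0 = -1.5000
R = Δx/(sin θ' − sin θ) = -0.3333
v = R·ω = -0.3333·-1.5000 = 0.5000

v = 0.5000, ω = -1.5000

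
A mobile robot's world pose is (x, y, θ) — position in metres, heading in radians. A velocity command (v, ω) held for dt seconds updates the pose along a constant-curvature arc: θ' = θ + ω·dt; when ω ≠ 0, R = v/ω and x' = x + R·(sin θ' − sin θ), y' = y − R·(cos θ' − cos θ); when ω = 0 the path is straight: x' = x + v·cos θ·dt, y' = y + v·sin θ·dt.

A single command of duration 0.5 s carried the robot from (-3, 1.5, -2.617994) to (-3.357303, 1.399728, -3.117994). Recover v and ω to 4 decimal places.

v = 0.7500, ω = -1.0000

Δθ = -3.117994 − -2.617994 = -0.500000
ω = Δθ/dt = -0.500000/0.5 = -1.0000
R = Δx/(sin θ' − sin θ) = -0.7500
v = R·ω = -0.7500·-1.0000 = 0.7500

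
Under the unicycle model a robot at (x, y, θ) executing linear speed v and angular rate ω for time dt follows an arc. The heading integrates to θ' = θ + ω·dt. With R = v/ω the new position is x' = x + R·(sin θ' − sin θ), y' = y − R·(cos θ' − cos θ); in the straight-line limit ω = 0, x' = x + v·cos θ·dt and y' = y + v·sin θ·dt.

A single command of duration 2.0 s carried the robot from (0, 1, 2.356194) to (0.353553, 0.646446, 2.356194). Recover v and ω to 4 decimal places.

v = -0.2500, ω = 0.0000

Δθ = 2.356194 − 2.356194 = 0.000000
ω = Δθ/dt = 0.000000/2.0 = 0.0000
ω = 0 → v = (Δx·cos θ + Δy·sin θ)/dt = -0.2500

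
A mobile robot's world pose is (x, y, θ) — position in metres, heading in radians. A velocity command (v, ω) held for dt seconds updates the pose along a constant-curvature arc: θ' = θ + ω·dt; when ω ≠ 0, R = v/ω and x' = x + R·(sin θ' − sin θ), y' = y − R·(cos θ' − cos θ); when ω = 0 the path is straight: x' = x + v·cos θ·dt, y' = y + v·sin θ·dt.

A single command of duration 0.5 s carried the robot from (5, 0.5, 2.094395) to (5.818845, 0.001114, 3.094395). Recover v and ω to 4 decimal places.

Δθ = 3.094395 − 2.094395 = 1.000000
ω = Δθ/dt = 1.000000/0.5 = 2.0000
R = Δx/(sin θ' − sin θ) = -1.0000
v = R·ω = -1.0000·2.0000 = -2.0000

v = -2.0000, ω = 2.0000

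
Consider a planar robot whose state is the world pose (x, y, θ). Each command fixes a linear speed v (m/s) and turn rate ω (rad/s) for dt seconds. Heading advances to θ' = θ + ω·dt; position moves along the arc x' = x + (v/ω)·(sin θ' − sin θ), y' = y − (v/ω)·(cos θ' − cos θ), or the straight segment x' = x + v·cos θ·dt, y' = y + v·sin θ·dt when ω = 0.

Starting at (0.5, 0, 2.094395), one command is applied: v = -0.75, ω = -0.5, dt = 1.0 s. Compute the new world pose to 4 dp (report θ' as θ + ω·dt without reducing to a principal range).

θ' = 2.0944 + -0.5·1.0 = 1.5944
R = v/ω = -0.75/-0.5 = 1.5000
x' = 0.5 + 1.5000·(sin 1.5944 − sin 2.0944) = 0.7005
y' = 0 − 1.5000·(cos 1.5944 − cos 2.0944) = -0.7146

(0.7005, -0.7146, 1.5944)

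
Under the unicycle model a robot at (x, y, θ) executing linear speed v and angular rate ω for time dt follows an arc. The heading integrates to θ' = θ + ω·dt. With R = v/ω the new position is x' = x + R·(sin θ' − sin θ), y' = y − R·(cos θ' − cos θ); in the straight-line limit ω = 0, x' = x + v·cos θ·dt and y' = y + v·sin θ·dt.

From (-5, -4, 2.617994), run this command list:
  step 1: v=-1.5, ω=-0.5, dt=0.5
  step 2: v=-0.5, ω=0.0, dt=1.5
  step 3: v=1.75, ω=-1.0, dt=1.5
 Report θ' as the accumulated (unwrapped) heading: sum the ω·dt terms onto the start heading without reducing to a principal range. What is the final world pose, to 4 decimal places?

step 1: θ'=2.3680 (R=3.0000) → pose (-4.4039, -4.4519, 2.3680)
step 2: θ'=2.3680 (straight) → pose (-3.8673, -4.9759, 2.3680)
step 3: θ'=0.8680 (R=-1.7500) → pose (-3.9799, -2.5928, 0.8680)

(-3.9799, -2.5928, 0.8680)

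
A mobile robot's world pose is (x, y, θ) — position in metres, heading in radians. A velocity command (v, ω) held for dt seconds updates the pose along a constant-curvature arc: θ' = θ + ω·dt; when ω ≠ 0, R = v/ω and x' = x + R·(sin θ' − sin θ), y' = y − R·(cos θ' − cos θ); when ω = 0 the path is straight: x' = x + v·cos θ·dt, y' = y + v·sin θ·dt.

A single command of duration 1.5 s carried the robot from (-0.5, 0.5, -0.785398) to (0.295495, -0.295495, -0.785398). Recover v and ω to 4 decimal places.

Δθ = -0.785398 − -0.785398 = 0.000000
ω = Δθ/dt = 0.000000/1.5 = 0.0000
ω = 0 → v = (Δx·cos θ + Δy·sin θ)/dt = 0.7500

v = 0.7500, ω = 0.0000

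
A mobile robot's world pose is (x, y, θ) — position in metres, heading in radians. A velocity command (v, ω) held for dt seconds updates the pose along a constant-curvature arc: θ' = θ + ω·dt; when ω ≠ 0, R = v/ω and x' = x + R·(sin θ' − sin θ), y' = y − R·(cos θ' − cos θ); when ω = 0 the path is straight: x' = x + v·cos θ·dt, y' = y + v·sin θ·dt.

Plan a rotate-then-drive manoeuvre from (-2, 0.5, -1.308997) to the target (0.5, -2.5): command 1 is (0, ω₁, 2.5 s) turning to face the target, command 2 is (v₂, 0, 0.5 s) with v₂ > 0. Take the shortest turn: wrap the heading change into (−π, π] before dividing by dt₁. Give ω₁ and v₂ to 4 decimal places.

ω₁ = 0.1732, v₂ = 7.8102

heading to target = atan2(-2.5−0.5, 0.5−-2) = -0.8761
Δθ = wrap(-0.8761 − -1.3090) = 0.4329; ω₁ = Δθ/dt₁ = 0.1732
distance = √((0.5−-2)² + (-2.5−0.5)²) = 3.9051; v₂ = distance/dt₂ = 7.8102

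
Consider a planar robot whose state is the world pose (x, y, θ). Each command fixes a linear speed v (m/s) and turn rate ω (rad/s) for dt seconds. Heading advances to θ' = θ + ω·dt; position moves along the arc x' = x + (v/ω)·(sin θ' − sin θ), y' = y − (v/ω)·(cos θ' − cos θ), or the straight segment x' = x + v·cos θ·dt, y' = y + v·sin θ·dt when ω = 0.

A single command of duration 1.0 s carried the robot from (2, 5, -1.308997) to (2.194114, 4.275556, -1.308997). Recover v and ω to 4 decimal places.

v = 0.7500, ω = 0.0000

Δθ = -1.308997 − -1.308997 = 0.000000
ω = Δθ/dt = 0.000000/1.0 = 0.0000
ω = 0 → v = (Δx·cos θ + Δy·sin θ)/dt = 0.7500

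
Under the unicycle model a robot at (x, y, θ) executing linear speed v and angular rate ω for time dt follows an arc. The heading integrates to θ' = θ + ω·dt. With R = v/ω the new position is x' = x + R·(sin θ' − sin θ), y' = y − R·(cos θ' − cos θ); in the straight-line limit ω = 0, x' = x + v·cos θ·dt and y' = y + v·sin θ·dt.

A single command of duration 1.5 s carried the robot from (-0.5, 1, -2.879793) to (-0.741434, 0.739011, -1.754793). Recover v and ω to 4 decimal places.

v = 0.2500, ω = 0.7500

Δθ = -1.754793 − -2.879793 = 1.125000
ω = Δθ/dt = 1.125000/1.5 = 0.7500
R = −Δy/(cos θ' − cos θ) = 0.3333
v = R·ω = 0.3333·0.7500 = 0.2500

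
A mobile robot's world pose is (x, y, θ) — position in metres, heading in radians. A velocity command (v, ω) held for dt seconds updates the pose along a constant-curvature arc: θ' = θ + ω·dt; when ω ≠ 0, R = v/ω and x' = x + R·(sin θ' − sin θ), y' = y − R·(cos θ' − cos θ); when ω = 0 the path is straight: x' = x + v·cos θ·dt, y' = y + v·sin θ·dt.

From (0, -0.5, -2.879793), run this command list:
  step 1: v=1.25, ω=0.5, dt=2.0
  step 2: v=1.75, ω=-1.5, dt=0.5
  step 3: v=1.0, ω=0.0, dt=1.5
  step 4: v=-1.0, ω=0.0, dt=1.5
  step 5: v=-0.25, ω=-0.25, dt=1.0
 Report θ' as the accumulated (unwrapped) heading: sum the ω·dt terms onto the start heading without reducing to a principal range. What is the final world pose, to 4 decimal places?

(-2.0437, -2.7229, -2.8798)

step 1: θ'=-1.8798 (R=2.5000) → pose (-1.7345, -2.1546, -1.8798)
step 2: θ'=-2.6298 (R=-1.1667) → pose (-2.2746, -2.8169, -2.6298)
step 3: θ'=-2.6298 (straight) → pose (-3.5824, -3.5516, -2.6298)
step 4: θ'=-2.6298 (straight) → pose (-2.2746, -2.8169, -2.6298)
step 5: θ'=-2.8798 (R=1.0000) → pose (-2.0437, -2.7229, -2.8798)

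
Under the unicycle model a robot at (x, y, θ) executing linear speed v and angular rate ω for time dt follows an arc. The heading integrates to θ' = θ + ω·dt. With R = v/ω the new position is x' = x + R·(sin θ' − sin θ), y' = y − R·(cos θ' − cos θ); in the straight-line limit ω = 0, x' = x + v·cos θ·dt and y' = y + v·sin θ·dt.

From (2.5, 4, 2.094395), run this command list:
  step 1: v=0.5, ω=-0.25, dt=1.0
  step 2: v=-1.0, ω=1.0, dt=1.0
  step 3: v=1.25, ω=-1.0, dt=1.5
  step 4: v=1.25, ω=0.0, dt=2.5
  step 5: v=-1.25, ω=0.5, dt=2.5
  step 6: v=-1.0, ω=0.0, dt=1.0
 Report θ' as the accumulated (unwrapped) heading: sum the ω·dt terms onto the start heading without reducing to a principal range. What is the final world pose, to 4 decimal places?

(4.8153, 5.0782, 2.5944)

step 1: θ'=1.8444 (R=-2.0000) → pose (2.3064, 4.4596, 1.8444)
step 2: θ'=2.8444 (R=-1.0000) → pose (2.9764, 3.7736, 2.8444)
step 3: θ'=1.3444 (R=-1.2500) → pose (2.1244, 5.2494, 1.3444)
step 4: θ'=1.3444 (straight) → pose (2.8258, 8.2947, 1.3444)
step 5: θ'=2.5944 (R=-2.5000) → pose (3.9613, 5.5985, 2.5944)
step 6: θ'=2.5944 (straight) → pose (4.8153, 5.0782, 2.5944)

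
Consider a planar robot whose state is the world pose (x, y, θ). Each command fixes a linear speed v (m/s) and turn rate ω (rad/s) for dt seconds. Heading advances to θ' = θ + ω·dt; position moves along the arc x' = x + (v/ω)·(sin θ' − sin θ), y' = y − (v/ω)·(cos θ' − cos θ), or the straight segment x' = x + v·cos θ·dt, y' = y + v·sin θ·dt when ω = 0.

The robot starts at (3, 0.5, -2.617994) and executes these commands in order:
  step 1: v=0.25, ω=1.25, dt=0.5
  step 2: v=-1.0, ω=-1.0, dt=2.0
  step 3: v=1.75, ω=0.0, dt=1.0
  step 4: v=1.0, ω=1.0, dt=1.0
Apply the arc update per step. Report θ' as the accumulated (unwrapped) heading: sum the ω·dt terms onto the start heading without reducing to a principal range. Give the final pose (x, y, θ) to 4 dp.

(2.5286, 2.3043, -2.9930)

step 1: θ'=-1.9930 (R=0.2000) → pose (2.9176, 0.4087, -1.9930)
step 2: θ'=-3.9930 (R=1.0000) → pose (4.5820, 0.6579, -3.9930)
step 3: θ'=-3.9930 (straight) → pose (3.4288, 1.9743, -3.9930)
step 4: θ'=-2.9930 (R=1.0000) → pose (2.5286, 2.3043, -2.9930)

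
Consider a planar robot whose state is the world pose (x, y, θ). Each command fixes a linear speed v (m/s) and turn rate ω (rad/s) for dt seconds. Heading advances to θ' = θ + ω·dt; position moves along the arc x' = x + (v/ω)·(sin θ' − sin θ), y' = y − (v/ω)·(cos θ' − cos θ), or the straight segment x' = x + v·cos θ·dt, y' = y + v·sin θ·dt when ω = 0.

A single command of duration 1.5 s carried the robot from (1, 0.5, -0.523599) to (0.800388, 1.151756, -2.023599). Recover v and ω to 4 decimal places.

v = -0.5000, ω = -1.0000

Δθ = -2.023599 − -0.523599 = -1.500000
ω = Δθ/dt = -1.500000/1.5 = -1.0000
R = −Δy/(cos θ' − cos θ) = 0.5000
v = R·ω = 0.5000·-1.0000 = -0.5000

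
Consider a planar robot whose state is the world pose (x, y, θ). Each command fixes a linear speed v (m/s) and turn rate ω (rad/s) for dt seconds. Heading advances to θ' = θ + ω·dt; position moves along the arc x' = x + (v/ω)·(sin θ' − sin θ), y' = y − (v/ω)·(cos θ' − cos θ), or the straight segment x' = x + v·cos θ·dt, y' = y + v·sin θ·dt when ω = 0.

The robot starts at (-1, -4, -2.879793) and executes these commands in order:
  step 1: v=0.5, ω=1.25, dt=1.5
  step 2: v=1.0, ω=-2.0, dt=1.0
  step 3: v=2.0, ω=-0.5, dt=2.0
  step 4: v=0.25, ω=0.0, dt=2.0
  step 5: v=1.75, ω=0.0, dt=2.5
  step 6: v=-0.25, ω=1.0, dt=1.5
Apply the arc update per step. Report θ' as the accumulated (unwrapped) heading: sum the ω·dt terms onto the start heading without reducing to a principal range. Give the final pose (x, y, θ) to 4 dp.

step 1: θ'=-1.0048 (R=0.4000) → pose (-1.2341, -4.6009, -1.0048)
step 2: θ'=-3.0048 (R=-0.5000) → pose (-1.5879, -5.3643, -3.0048)
step 3: θ'=-4.0048 (R=-4.0000) → pose (-5.1731, -4.0017, -4.0048)
step 4: θ'=-4.0048 (straight) → pose (-5.4981, -3.6218, -4.0048)
step 5: θ'=-4.0048 (straight) → pose (-8.3419, -0.2971, -4.0048)
step 6: θ'=-2.5048 (R=-0.2500) → pose (-8.0033, -0.3356, -2.5048)

(-8.0033, -0.3356, -2.5048)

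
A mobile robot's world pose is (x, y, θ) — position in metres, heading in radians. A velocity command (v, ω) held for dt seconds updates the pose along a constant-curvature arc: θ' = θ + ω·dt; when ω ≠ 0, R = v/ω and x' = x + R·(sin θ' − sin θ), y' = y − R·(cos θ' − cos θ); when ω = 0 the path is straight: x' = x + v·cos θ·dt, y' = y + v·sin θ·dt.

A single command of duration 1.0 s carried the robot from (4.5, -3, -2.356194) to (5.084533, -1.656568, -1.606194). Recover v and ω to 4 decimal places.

v = -1.5000, ω = 0.7500

Δθ = -1.606194 − -2.356194 = 0.750000
ω = Δθ/dt = 0.750000/1.0 = 0.7500
R = −Δy/(cos θ' − cos θ) = -2.0000
v = R·ω = -2.0000·0.7500 = -1.5000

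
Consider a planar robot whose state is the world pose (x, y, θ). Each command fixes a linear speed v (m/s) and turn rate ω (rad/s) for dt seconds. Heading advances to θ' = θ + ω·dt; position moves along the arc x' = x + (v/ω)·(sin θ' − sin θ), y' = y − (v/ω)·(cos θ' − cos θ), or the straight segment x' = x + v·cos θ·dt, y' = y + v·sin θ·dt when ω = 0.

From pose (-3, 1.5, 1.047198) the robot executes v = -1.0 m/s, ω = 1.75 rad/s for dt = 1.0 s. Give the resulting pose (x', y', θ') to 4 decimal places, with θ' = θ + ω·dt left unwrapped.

(-2.6981, 0.6764, 2.7972)

θ' = 1.0472 + 1.75·1.0 = 2.7972
R = v/ω = -1.0/1.75 = -0.5714
x' = -3 + -0.5714·(sin 2.7972 − sin 1.0472) = -2.6981
y' = 1.5 − -0.5714·(cos 2.7972 − cos 1.0472) = 0.6764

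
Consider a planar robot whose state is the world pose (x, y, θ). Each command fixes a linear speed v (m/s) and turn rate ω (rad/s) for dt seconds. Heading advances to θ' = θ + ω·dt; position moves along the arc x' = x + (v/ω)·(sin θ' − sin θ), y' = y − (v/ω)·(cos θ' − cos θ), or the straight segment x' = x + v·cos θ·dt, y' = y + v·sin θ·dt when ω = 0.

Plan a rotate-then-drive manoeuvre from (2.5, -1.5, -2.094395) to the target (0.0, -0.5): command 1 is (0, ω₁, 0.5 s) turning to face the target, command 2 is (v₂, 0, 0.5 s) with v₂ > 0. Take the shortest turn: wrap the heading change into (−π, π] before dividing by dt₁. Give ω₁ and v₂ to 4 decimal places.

heading to target = atan2(-0.5−-1.5, 0−2.5) = 2.7611
Δθ = wrap(2.7611 − -2.0944) = -1.4277; ω₁ = Δθ/dt₁ = -2.8554
distance = √((0−2.5)² + (-0.5−-1.5)²) = 2.6926; v₂ = distance/dt₂ = 5.3852

ω₁ = -2.8554, v₂ = 5.3852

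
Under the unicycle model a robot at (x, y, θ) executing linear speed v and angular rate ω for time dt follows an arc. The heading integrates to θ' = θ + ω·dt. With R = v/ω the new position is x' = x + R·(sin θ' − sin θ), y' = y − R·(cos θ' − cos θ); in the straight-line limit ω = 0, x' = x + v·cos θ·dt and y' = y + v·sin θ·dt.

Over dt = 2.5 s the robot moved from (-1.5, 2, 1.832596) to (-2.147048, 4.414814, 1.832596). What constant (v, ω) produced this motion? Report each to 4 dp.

v = 1.0000, ω = 0.0000

Δθ = 1.832596 − 1.832596 = 0.000000
ω = Δθ/dt = 0.000000/2.5 = 0.0000
ω = 0 → v = (Δx·cos θ + Δy·sin θ)/dt = 1.0000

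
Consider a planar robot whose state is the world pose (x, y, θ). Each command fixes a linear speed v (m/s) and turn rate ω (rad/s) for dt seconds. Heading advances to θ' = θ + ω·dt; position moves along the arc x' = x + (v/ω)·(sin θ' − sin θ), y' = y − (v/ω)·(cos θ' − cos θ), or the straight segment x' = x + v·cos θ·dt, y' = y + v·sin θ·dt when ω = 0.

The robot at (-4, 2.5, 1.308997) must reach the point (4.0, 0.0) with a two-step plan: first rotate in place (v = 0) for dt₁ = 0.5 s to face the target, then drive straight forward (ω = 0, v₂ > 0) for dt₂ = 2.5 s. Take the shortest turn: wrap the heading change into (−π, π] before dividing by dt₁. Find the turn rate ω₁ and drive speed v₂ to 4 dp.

heading to target = atan2(0−2.5, 4−-4) = -0.3029
Δθ = wrap(-0.3029 − 1.3090) = -1.6119; ω₁ = Δθ/dt₁ = -3.2238
distance = √((4−-4)² + (0−2.5)²) = 8.3815; v₂ = distance/dt₂ = 3.3526

ω₁ = -3.2238, v₂ = 3.3526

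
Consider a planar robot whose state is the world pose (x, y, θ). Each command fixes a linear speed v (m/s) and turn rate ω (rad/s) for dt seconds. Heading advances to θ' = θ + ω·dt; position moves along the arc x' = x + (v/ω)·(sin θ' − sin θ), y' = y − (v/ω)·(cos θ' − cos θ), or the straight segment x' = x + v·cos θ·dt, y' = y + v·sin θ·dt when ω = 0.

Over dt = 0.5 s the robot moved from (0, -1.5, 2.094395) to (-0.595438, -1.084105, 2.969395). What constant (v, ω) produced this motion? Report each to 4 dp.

Δθ = 2.969395 − 2.094395 = 0.875000
ω = Δθ/dt = 0.875000/0.5 = 1.7500
R = Δx/(sin θ' − sin θ) = 0.8571
v = R·ω = 0.8571·1.7500 = 1.5000

v = 1.5000, ω = 1.7500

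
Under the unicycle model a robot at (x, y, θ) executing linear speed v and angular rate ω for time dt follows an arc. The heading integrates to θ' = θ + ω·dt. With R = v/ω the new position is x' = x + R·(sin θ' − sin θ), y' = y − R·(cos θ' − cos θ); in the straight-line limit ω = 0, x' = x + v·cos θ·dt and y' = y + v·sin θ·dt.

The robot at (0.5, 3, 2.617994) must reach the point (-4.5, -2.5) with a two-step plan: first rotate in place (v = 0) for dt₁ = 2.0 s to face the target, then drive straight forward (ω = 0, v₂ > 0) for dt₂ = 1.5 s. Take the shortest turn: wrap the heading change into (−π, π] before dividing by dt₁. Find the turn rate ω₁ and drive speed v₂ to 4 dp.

heading to target = atan2(-2.5−3, -4.5−0.5) = -2.3086
Δθ = wrap(-2.3086 − 2.6180) = 1.3566; ω₁ = Δθ/dt₁ = 0.6783
distance = √((-4.5−0.5)² + (-2.5−3)²) = 7.4330; v₂ = distance/dt₂ = 4.9554

ω₁ = 0.6783, v₂ = 4.9554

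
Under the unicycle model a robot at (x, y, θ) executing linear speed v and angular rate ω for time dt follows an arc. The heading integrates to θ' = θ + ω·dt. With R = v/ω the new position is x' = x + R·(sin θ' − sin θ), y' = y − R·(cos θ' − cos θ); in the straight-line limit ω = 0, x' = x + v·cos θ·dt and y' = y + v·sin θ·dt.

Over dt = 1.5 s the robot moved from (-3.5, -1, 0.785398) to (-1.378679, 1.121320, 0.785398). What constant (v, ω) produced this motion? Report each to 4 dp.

Δθ = 0.785398 − 0.785398 = 0.000000
ω = Δθ/dt = 0.000000/1.5 = 0.0000
ω = 0 → v = (Δx·cos θ + Δy·sin θ)/dt = 2.0000

v = 2.0000, ω = 0.0000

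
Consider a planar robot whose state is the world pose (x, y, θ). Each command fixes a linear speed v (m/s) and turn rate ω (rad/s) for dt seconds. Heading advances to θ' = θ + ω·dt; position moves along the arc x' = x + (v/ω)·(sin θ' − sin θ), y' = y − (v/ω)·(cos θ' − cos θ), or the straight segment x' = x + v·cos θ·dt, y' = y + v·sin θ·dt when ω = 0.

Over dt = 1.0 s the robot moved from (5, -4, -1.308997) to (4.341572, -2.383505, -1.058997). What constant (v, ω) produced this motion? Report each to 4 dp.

v = -1.7500, ω = 0.2500

Δθ = -1.058997 − -1.308997 = 0.250000
ω = Δθ/dt = 0.250000/1.0 = 0.2500
R = −Δy/(cos θ' − cos θ) = -7.0000
v = R·ω = -7.0000·0.2500 = -1.7500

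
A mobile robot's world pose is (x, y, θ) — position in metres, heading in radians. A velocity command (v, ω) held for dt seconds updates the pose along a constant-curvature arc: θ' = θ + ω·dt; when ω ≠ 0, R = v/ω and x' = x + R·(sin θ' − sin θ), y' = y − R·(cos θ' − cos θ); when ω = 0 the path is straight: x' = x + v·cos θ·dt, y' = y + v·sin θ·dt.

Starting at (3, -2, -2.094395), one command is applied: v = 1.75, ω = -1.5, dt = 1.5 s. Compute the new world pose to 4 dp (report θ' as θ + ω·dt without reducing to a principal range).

(0.9011, -1.8364, -4.3444)

θ' = -2.0944 + -1.5·1.5 = -4.3444
R = v/ω = 1.75/-1.5 = -1.1667
x' = 3 + -1.1667·(sin -4.3444 − sin -2.0944) = 0.9011
y' = -2 − -1.1667·(cos -4.3444 − cos -2.0944) = -1.8364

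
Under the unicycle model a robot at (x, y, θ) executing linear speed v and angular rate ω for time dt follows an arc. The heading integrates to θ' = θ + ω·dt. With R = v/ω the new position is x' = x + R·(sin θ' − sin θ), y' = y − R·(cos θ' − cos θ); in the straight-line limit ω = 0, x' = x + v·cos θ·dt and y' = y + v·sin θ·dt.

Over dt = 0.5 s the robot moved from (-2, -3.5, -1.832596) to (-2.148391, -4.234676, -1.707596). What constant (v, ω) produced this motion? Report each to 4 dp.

Δθ = -1.707596 − -1.832596 = 0.125000
ω = Δθ/dt = 0.125000/0.5 = 0.2500
R = −Δy/(cos θ' − cos θ) = 6.0000
v = R·ω = 6.0000·0.2500 = 1.5000

v = 1.5000, ω = 0.2500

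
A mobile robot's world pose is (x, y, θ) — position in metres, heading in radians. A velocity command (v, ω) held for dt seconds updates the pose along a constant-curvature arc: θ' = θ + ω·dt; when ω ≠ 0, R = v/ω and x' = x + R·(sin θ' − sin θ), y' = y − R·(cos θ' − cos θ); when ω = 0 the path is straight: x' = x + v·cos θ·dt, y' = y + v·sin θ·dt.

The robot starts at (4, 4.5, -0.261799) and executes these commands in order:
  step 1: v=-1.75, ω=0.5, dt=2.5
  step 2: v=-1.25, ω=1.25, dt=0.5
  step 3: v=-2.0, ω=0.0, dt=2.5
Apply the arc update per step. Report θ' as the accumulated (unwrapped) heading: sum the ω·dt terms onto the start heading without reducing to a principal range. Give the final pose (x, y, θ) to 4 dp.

step 1: θ'=0.9882 (R=-3.5000) → pose (0.1715, 3.0449, 0.9882)
step 2: θ'=1.6132 (R=-1.0000) → pose (0.0074, 2.4523, 1.6132)
step 3: θ'=1.6132 (straight) → pose (0.2194, -2.5432, 1.6132)

(0.2194, -2.5432, 1.6132)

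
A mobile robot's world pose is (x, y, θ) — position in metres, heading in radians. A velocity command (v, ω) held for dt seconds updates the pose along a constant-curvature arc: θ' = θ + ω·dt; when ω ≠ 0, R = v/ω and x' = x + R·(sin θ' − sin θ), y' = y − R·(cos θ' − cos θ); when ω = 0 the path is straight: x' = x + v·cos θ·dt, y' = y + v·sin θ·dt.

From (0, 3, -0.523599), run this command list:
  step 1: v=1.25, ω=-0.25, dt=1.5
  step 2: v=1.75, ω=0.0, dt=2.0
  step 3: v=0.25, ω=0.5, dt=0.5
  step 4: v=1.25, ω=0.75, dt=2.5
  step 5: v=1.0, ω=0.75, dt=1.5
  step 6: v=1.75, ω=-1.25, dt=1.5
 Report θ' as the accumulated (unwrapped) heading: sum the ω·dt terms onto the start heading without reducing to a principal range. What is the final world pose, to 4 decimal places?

(6.3015, 3.3410, 0.4764)

step 1: θ'=-0.8986 (R=-5.0000) → pose (1.4123, 1.7834, -0.8986)
step 2: θ'=-0.8986 (straight) → pose (3.5917, -0.9552, -0.8986)
step 3: θ'=-0.6486 (R=0.5000) → pose (3.6809, -1.0423, -0.6486)
step 4: θ'=1.2264 (R=1.6667) → pose (6.2565, -0.2768, 1.2264)
step 5: θ'=2.3514 (R=1.3333) → pose (5.9488, 1.1117, 2.3514)
step 6: θ'=0.4764 (R=-1.4000) → pose (6.3015, 3.3410, 0.4764)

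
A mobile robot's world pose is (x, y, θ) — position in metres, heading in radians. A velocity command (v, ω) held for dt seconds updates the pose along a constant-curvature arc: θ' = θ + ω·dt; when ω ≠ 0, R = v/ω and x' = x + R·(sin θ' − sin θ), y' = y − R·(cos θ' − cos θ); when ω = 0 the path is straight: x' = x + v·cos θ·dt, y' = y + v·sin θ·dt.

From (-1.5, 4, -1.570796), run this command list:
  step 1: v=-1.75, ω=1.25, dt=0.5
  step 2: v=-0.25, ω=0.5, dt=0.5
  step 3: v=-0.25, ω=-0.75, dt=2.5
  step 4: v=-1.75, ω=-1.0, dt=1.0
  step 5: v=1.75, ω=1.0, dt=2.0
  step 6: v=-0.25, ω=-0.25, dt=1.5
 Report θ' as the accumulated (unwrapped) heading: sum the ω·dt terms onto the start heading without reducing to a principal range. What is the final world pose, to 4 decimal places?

(-2.5510, 4.3404, -1.9458)

step 1: θ'=-0.9458 (R=-1.4000) → pose (-1.7647, 4.8191, -0.9458)
step 2: θ'=-0.6958 (R=-0.5000) → pose (-1.8496, 4.9104, -0.6958)
step 3: θ'=-2.5708 (R=0.3333) → pose (-1.8161, 5.4467, -2.5708)
step 4: θ'=-3.5708 (R=1.7500) → pose (-0.1423, 5.5654, -3.5708)
step 5: θ'=-1.5708 (R=1.7500) → pose (-2.6205, 3.9741, -1.5708)
step 6: θ'=-1.9458 (R=1.0000) → pose (-2.5510, 4.3404, -1.9458)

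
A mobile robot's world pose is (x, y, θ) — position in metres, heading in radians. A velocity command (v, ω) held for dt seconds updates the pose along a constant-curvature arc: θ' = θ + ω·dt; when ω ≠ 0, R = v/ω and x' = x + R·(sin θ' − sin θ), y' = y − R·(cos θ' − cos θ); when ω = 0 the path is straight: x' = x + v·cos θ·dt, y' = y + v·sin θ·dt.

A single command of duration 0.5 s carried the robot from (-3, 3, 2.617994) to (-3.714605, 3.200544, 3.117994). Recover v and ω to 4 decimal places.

Δθ = 3.117994 − 2.617994 = 0.500000
ω = Δθ/dt = 0.500000/0.5 = 1.0000
R = Δx/(sin θ' − sin θ) = 1.5000
v = R·ω = 1.5000·1.0000 = 1.5000

v = 1.5000, ω = 1.0000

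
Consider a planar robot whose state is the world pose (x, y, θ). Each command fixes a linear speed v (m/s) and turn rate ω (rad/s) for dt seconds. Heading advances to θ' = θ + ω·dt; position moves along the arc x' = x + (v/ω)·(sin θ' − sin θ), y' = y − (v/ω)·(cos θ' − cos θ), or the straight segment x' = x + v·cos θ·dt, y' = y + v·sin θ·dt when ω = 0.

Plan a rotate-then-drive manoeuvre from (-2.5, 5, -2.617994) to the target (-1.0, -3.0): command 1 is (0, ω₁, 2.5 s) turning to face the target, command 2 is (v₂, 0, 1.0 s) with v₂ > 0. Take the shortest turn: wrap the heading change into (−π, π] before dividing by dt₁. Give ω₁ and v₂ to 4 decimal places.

ω₁ = 0.4930, v₂ = 8.1394

heading to target = atan2(-3−5, -1−-2.5) = -1.3854
Δθ = wrap(-1.3854 − -2.6180) = 1.2325; ω₁ = Δθ/dt₁ = 0.4930
distance = √((-1−-2.5)² + (-3−5)²) = 8.1394; v₂ = distance/dt₂ = 8.1394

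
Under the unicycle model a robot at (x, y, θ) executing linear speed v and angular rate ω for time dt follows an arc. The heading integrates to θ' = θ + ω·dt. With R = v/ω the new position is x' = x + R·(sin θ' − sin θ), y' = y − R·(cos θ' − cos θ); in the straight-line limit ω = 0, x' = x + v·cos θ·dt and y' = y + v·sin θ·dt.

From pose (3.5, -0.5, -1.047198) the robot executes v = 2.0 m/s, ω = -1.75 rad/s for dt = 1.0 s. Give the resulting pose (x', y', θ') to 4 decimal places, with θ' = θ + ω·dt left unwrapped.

(2.8961, -2.1472, -2.7972)

θ' = -1.0472 + -1.75·1.0 = -2.7972
R = v/ω = 2.0/-1.75 = -1.1429
x' = 3.5 + -1.1429·(sin -2.7972 − sin -1.0472) = 2.8961
y' = -0.5 − -1.1429·(cos -2.7972 − cos -1.0472) = -2.1472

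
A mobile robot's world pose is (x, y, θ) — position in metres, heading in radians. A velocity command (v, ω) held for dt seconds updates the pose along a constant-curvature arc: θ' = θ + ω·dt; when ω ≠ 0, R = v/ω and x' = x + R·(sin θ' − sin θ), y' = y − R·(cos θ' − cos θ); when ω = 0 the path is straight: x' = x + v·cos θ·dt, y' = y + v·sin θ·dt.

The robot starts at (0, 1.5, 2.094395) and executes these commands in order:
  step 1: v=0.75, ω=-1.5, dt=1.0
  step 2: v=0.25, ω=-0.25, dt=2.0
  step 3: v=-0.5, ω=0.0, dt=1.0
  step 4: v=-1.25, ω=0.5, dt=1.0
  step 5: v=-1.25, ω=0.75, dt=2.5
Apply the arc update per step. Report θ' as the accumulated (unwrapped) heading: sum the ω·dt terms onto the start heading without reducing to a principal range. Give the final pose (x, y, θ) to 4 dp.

step 1: θ'=0.5944 (R=-0.5000) → pose (0.1530, 2.1642, 0.5944)
step 2: θ'=0.0944 (R=-1.0000) → pose (0.6188, 2.3313, 0.0944)
step 3: θ'=0.0944 (straight) → pose (0.1210, 2.2842, 0.0944)
step 4: θ'=0.5944 (R=-2.5000) → pose (-1.0434, 1.8665, 0.5944)
step 5: θ'=2.4694 (R=-1.6667) → pose (-1.1479, -0.8184, 2.4694)

(-1.1479, -0.8184, 2.4694)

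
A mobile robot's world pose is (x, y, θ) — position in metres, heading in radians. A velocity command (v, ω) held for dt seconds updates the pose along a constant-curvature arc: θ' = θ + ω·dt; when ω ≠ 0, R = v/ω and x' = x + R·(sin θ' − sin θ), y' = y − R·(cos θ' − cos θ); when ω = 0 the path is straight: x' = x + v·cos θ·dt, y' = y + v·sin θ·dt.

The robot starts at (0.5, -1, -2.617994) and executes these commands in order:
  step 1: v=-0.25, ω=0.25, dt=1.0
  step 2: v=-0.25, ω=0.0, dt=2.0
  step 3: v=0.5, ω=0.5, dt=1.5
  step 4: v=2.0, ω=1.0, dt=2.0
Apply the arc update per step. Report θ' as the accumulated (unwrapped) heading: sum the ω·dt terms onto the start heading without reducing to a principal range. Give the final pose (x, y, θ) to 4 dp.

(3.4996, -3.1184, 0.3820)

step 1: θ'=-2.3680 (R=-1.0000) → pose (0.6987, -0.8494, -2.3680)
step 2: θ'=-2.3680 (straight) → pose (1.0564, -0.5000, -2.3680)
step 3: θ'=-1.6180 (R=1.0000) → pose (0.7562, -1.1682, -1.6180)
step 4: θ'=0.3820 (R=2.0000) → pose (3.4996, -3.1184, 0.3820)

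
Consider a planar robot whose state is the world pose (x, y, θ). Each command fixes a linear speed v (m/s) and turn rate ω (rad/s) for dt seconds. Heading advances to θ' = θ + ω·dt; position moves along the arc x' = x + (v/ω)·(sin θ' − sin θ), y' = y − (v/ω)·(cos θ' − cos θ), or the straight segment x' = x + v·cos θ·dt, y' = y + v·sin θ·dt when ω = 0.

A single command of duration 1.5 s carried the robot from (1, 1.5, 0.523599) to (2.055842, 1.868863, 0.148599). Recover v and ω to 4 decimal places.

Δθ = 0.148599 − 0.523599 = -0.375000
ω = Δθ/dt = -0.375000/1.5 = -0.2500
R = Δx/(sin θ' − sin θ) = -3.0000
v = R·ω = -3.0000·-0.2500 = 0.7500

v = 0.7500, ω = -0.2500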